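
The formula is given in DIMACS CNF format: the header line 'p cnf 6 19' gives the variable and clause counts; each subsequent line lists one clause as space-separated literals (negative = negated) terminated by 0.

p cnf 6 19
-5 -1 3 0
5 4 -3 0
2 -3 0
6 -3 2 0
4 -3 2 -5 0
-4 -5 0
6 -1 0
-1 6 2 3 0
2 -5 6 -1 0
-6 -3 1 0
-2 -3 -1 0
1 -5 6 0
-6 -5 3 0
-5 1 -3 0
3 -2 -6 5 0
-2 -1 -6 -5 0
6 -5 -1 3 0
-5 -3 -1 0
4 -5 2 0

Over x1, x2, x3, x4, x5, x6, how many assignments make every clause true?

9

There are 2^6 = 64 truth assignments over (x1, x2, x3, x4, x5, x6).
Split on x4. With x4 = True, the clauses containing x4 are satisfied and ¬x4 drops from the rest; 5 of the 2^5 = 32 assignments to the other variables satisfy what remains.
With x4 = False, by the same count on the reduced clause set, 4 assignments work.
(One model: x1=F, x2=F, x3=F, x4=F, x5=F, x6=F.)
Total: 5 + 4 = 9.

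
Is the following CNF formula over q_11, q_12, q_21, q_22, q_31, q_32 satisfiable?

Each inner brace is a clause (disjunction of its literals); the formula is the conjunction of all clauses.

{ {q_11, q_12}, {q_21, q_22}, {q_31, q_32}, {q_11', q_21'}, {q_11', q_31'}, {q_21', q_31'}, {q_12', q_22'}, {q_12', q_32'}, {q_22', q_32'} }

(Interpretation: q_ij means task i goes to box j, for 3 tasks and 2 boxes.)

Unsatisfiable

Case q_11 = 1:
From the singleton clause (q_21'), q_21 = 0.
From the singleton clause (q_22), q_22 = 1.
From the singleton clause (q_31'), q_31 = 0.
From the singleton clause (q_32), q_32 = 1.
Now (q_32') is unsatisfied and unit — conflict.
Backtrack on q_11: now try q_11 = 0.
From the singleton clause (q_12), q_12 = 1.
From the singleton clause (q_22'), q_22 = 0.
From the singleton clause (q_21), q_21 = 1.
From the singleton clause (q_31'), q_31 = 0.
From the singleton clause (q_32), q_32 = 1.
Now (q_32') is unsatisfied and unit — conflict.
Either choice for q_11 ends in contradiction.
No assignment satisfies every clause.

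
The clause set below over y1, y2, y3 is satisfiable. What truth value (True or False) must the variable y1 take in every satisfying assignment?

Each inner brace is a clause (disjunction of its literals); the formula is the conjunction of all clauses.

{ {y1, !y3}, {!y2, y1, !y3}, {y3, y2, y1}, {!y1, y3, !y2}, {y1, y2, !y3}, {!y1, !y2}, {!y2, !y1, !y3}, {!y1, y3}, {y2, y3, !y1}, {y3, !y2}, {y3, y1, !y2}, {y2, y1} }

Suppose y1 = false.
From the singleton clause (!y3), y3 = false.
From the singleton clause (y2), y2 = true.
Now (!y2) is unsatisfied and unit — conflict.
So every satisfying assignment has y1 = True.

True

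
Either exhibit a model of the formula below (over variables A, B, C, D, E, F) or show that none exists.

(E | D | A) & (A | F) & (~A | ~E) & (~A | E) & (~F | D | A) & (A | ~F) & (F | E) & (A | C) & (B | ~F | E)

Branch on A: set A = 1.
Unit clause (~E) forces E = 0.
That conflicts with the unit clause (E).
Backtrack on A: now try A = 0.
Unit clause (F) forces F = 1.
That conflicts with the unit clause (~F).
Neither A = 1 nor A = 0 works.

UNSATISFIABLE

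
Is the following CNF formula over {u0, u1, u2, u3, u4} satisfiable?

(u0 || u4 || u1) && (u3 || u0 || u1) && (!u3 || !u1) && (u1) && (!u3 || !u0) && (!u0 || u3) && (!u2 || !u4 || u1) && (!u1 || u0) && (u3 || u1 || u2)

(u1) alone gives u1 = true.
(!u3) alone gives u3 = false.
(!u0) alone gives u0 = false.
That conflicts with the unit clause (u0).
No assignment satisfies every clause.

No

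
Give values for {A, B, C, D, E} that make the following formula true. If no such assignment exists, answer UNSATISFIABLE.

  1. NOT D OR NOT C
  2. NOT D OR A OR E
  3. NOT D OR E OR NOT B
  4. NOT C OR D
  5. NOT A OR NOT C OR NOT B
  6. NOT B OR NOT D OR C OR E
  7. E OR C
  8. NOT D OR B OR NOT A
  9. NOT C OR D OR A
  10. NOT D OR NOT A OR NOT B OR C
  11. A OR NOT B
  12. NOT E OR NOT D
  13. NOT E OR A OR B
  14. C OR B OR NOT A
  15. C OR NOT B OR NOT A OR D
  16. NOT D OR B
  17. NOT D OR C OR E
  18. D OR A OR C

Try D = false.
From the singleton clause (NOT C), C = false.
From the singleton clause (E), E = true.
From the singleton clause (A), A = true.
From the singleton clause (B), B = true.
But (NOT B) is also a unit clause — contradiction.
That branch fails; take D = true instead.
From the singleton clause (NOT C), C = false.
From the singleton clause (E), E = true.
But (NOT E) is also a unit clause — contradiction.
Either choice for D ends in contradiction.

UNSATISFIABLE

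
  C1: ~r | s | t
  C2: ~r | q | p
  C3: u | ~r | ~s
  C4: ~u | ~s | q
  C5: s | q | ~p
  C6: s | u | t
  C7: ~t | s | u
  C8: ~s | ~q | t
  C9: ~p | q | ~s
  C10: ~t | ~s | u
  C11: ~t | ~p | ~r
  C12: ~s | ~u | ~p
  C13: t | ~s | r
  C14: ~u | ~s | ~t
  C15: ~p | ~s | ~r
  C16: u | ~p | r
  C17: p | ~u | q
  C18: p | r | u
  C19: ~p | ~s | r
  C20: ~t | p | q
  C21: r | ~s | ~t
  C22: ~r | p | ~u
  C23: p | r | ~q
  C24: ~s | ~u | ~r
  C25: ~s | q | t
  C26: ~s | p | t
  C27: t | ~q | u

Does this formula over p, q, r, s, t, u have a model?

Suppose r = 0.
Suppose t = 0.
From the singleton clause (~s), s = 0.
From the singleton clause (u), u = 1.
Suppose q = 1.
From the singleton clause (p), p = 1.
Every clause now holds.
A satisfying assignment: p ↦ 1; q ↦ 1; r ↦ 0; s ↦ 0; t ↦ 0; u ↦ 1.

Yes, satisfiable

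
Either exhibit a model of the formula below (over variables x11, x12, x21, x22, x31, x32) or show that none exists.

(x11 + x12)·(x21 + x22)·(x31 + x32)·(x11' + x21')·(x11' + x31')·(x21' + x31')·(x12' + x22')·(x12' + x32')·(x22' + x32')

Try x11 = 1.
From the singleton clause (x21'), x21 = 0.
From the singleton clause (x22), x22 = 1.
From the singleton clause (x31'), x31 = 0.
From the singleton clause (x32), x32 = 1.
Now (x32') is unsatisfied and unit — conflict.
So x11 must be the other value — set x11 = 0.
From the singleton clause (x12), x12 = 1.
From the singleton clause (x22'), x22 = 0.
From the singleton clause (x21), x21 = 1.
From the singleton clause (x31'), x31 = 0.
From the singleton clause (x32), x32 = 1.
Now (x32') is unsatisfied and unit — conflict.
Neither x11 = 1 nor x11 = 0 works.

UNSATISFIABLE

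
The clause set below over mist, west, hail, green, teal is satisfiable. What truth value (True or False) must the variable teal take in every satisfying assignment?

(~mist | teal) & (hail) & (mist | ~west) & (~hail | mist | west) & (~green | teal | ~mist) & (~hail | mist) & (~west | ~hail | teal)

True

Suppose teal = 0.
The clause (~mist) is unit, so mist = 0.
The clause (hail) is unit, so hail = 1.
That conflicts with the unit clause (~hail).
So every satisfying assignment has teal = True.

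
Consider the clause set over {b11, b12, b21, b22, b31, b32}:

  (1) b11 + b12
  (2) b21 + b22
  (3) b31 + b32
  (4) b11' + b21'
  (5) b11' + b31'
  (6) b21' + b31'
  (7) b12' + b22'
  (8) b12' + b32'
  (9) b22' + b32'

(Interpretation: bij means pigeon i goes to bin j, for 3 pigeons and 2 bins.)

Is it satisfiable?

Branch on b11: set b11 = 1.
From the singleton clause (b21'), b21 = 0.
From the singleton clause (b22), b22 = 1.
From the singleton clause (b31'), b31 = 0.
From the singleton clause (b32), b32 = 1.
But (b32') is also a unit clause — contradiction.
Backtrack on b11: now try b11 = 0.
From the singleton clause (b12), b12 = 1.
From the singleton clause (b22'), b22 = 0.
From the singleton clause (b21), b21 = 1.
From the singleton clause (b31'), b31 = 0.
From the singleton clause (b32), b32 = 1.
But (b32') is also a unit clause — contradiction.
Neither b11 = 1 nor b11 = 0 works.
No assignment satisfies every clause.

No, unsatisfiable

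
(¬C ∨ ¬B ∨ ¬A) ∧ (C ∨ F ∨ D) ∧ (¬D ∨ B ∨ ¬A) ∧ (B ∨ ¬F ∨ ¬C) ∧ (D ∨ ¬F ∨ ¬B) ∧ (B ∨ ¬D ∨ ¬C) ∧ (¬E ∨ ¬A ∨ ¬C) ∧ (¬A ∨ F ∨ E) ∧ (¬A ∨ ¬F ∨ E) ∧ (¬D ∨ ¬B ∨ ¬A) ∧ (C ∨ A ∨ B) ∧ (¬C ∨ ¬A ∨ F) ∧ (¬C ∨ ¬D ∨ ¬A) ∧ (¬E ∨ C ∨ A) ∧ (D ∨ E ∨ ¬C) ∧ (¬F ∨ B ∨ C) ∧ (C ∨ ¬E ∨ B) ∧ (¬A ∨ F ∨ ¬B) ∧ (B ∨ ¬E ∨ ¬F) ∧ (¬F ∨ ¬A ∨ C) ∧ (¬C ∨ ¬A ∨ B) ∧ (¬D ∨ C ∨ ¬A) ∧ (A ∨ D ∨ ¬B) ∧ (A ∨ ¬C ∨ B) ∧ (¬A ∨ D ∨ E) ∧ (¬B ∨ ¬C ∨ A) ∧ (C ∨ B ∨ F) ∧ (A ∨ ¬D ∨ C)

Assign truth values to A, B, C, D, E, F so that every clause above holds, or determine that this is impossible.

UNSATISFIABLE

Try C = False.
Try F = True.
(B) alone gives B = True.
(D) alone gives D = True.
(¬A) alone gives A = False.
That conflicts with the unit clause (A).
Backtrack on F: now try F = False.
(D) alone gives D = True.
(¬A) alone gives A = False.
That conflicts with the unit clause (A).
Both values of F lead to a conflict.
Backtrack on C: now try C = True.
Try B = False.
(¬F) alone gives F = False.
(¬D) alone gives D = False.
(¬A) alone gives A = False.
That conflicts with the unit clause (A).
Backtrack on B: now try B = True.
(¬A) alone gives A = False.
That conflicts with the unit clause (A).
Both values of B lead to a conflict.
Both values of C lead to a conflict.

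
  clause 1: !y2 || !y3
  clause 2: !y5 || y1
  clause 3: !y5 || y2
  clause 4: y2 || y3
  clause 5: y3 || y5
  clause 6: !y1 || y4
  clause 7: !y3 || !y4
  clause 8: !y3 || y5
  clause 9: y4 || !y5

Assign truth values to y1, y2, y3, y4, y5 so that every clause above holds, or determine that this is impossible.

Suppose y2 = true.
The clause (!y3) is unit, so y3 = false.
The clause (y5) is unit, so y5 = true.
The clause (y1) is unit, so y1 = true.
The clause (y4) is unit, so y4 = true.
Every clause now holds.

y1: true,  y2: true,  y3: false,  y4: true,  y5: true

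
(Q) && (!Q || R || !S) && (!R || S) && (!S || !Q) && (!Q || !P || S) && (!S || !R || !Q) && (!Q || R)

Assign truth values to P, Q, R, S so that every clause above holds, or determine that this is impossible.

From the singleton clause (Q), Q = true.
From the singleton clause (!S), S = false.
From the singleton clause (!R), R = false.
That conflicts with the unit clause (R).

UNSATISFIABLE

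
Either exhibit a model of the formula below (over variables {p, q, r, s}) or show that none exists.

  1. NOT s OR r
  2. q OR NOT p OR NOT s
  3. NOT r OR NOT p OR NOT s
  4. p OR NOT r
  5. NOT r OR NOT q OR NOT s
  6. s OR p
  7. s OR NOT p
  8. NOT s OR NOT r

Try s = false.
(p) alone gives p = true.
That conflicts with the unit clause (NOT p).
Backtrack on s: now try s = true.
(r) alone gives r = true.
That conflicts with the unit clause (NOT r).
Neither s = true nor s = false works.

UNSATISFIABLE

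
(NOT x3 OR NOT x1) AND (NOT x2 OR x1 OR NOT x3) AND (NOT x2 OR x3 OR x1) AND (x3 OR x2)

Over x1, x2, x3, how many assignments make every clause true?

2

There are 2^3 = 8 truth assignments over (x1, x2, x3).
Check each against the 4 clauses (columns in the order x1, x2, x3):
  F F F  ✗ fails (x3 OR x2)
  F F T  ✓ satisfies all
  F T F  ✗ fails (NOT x2 OR x3 OR x1)
  F T T  ✗ fails (NOT x2 OR x1 OR NOT x3)
  T F F  ✗ fails (x3 OR x2)
  T F T  ✗ fails (NOT x3 OR NOT x1)
  T T F  ✓ satisfies all
  T T T  ✗ fails (NOT x3 OR NOT x1)
2 of the 8 rows are models.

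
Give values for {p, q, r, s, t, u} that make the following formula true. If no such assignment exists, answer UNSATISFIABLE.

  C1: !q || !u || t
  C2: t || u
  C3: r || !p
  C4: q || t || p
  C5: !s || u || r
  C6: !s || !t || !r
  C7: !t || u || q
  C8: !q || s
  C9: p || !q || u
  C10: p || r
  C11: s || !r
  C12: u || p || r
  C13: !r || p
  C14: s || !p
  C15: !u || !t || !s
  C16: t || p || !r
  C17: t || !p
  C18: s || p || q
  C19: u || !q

Suppose t = true.
Suppose r = true.
The clause (!s) is unit, so s = false.
Now (s) is unsatisfied and unit — conflict.
So r must be the other value — set r = false.
The clause (!p) is unit, so p = false.
Now (p) is unsatisfied and unit — conflict.
Both values of r lead to a conflict.
So t must be the other value — set t = false.
The clause (u) is unit, so u = true.
The clause (!q) is unit, so q = false.
The clause (p) is unit, so p = true.
Now (!p) is unsatisfied and unit — conflict.
Both values of t lead to a conflict.

UNSATISFIABLE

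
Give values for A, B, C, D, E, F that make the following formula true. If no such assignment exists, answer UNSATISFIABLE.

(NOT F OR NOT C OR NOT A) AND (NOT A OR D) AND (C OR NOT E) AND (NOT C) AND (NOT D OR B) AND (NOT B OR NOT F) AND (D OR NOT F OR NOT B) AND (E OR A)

A: true; B: true; C: false; D: true; E: false; F: false

From the singleton clause (NOT C), C = false.
From the singleton clause (NOT E), E = false.
From the singleton clause (A), A = true.
From the singleton clause (D), D = true.
From the singleton clause (B), B = true.
From the singleton clause (NOT F), F = false.
This assignment satisfies each clause.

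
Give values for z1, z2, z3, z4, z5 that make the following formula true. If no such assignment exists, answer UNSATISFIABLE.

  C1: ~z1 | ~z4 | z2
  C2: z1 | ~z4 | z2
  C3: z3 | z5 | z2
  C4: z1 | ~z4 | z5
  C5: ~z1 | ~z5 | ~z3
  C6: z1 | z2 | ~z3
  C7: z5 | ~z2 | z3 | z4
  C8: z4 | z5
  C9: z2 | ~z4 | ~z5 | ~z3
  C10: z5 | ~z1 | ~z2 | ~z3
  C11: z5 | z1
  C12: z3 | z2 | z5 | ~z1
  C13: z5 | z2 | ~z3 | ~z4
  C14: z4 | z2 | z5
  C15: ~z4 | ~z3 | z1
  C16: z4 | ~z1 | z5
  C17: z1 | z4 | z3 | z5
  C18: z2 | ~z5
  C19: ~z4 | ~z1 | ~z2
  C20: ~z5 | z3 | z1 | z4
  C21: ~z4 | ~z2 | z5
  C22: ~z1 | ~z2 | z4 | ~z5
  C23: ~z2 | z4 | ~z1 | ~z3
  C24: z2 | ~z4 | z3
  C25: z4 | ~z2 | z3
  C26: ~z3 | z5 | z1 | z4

z1=0, z2=1, z3=0, z4=1, z5=1

Branch on z4: set z4 = 1.
Branch on z1: set z1 = 0.
(z2) alone gives z2 = 1.
(z5) alone gives z5 = 1.
(~z3) alone gives z3 = 0.
Every clause now holds.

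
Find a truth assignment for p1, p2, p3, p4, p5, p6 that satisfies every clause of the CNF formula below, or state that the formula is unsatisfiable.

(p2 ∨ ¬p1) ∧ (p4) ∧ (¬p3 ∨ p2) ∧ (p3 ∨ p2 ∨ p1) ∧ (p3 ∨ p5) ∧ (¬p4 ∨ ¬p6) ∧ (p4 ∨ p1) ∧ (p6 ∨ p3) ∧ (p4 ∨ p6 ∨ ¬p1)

p1=True; p2=True; p3=True; p4=True; p5=True; p6=False

From the singleton clause (p4), p4 = True.
From the singleton clause (¬p6), p6 = False.
From the singleton clause (p3), p3 = True.
From the singleton clause (p2), p2 = True.
Every clause is now satisfied; p1, p5 are unconstrained.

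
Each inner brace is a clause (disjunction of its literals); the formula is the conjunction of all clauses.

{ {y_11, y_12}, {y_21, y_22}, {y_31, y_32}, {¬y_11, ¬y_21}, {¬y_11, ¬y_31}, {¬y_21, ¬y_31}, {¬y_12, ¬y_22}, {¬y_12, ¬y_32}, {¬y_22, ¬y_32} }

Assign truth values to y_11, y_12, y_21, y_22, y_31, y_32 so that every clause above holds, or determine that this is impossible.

Try y_11 = True.
From the singleton clause (¬y_21), y_21 = False.
From the singleton clause (y_22), y_22 = True.
From the singleton clause (¬y_31), y_31 = False.
From the singleton clause (y_32), y_32 = True.
But (¬y_32) is also a unit clause — contradiction.
So y_11 must be the other value — set y_11 = False.
From the singleton clause (y_12), y_12 = True.
From the singleton clause (¬y_22), y_22 = False.
From the singleton clause (y_21), y_21 = True.
From the singleton clause (¬y_31), y_31 = False.
From the singleton clause (y_32), y_32 = True.
But (¬y_32) is also a unit clause — contradiction.
Neither y_11 = True nor y_11 = False works.

UNSATISFIABLE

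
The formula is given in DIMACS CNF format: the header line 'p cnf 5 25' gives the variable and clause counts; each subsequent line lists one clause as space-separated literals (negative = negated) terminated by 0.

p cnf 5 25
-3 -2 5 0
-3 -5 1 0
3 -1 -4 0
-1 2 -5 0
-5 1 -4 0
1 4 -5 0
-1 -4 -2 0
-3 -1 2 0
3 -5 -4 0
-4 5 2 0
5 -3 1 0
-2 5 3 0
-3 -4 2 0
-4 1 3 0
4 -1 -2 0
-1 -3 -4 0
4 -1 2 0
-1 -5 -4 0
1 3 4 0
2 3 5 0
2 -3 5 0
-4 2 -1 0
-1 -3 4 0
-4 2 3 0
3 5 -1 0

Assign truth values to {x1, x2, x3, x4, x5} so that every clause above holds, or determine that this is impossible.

UNSATISFIABLE

Case x3 = False:
Case x1 = False:
Unit clause (¬x4) forces x4 = False.
Now (x4) is unsatisfied and unit — conflict.
Backtrack on x1: now try x1 = True.
Unit clause (¬x4) forces x4 = False.
Unit clause (¬x2) forces x2 = False.
Now (x2) is unsatisfied and unit — conflict.
Either choice for x1 ends in contradiction.
Backtrack on x3: now try x3 = True.
Case x2 = False:
Unit clause (¬x1) forces x1 = False.
Unit clause (¬x5) forces x5 = False.
Now (x5) is unsatisfied and unit — conflict.
Backtrack on x2: now try x2 = True.
Unit clause (x5) forces x5 = True.
Unit clause (x1) forces x1 = True.
Unit clause (¬x4) forces x4 = False.
Now (x4) is unsatisfied and unit — conflict.
Either choice for x2 ends in contradiction.
Either choice for x3 ends in contradiction.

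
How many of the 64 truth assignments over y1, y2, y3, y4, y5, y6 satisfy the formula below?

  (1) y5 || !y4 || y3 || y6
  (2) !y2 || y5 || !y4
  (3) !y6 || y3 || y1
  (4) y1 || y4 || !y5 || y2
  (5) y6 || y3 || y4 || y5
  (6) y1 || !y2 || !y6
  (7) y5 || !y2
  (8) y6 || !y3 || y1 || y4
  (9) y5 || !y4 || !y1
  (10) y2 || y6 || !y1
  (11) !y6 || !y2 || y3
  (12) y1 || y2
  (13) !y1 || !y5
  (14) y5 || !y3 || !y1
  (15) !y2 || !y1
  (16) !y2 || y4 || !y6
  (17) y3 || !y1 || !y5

4

There are 2^6 = 64 truth assignments over (y1, y2, y3, y4, y5, y6).
Split on y2. With y2 = true, the clauses containing y2 are satisfied and !y2 drops from the rest; 3 of the 2^5 = 32 assignments to the other variables satisfy what remains.
With y2 = false, by the same count on the reduced clause set, 1 assignment works.
(One model: y1=F, y2=T, y3=F, y4=F, y5=T, y6=F.)
Total: 3 + 1 = 4.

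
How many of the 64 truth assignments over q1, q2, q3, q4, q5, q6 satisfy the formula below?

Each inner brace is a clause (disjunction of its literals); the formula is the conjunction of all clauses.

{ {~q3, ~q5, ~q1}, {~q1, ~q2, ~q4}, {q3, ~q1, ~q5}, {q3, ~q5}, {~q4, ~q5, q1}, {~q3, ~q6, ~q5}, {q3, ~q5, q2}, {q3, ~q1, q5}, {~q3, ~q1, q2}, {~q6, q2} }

16

There are 2^6 = 64 truth assignments over (q1, q2, q3, q4, q5, q6).
Split on q3. With q3 = 1, the clauses containing q3 are satisfied and ~q3 drops from the rest; 10 of the 2^5 = 32 assignments to the other variables satisfy what remains.
With q3 = 0, by the same count on the reduced clause set, 6 assignments work.
(One model: q1=F, q2=F, q3=F, q4=F, q5=F, q6=F.)
Total: 10 + 6 = 16.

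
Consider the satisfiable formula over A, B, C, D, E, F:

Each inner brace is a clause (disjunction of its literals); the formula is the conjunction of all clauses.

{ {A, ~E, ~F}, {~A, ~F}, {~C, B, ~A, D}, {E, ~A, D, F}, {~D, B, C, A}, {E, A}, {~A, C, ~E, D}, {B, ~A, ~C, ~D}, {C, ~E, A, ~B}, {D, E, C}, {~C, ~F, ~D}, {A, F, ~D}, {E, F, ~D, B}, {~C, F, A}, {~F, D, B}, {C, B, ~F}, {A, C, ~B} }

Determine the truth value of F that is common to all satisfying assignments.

Suppose F = 1.
From the singleton clause (~A), A = 0.
From the singleton clause (~E), E = 0.
But (E) is also a unit clause — contradiction.
So every satisfying assignment has F = False.

False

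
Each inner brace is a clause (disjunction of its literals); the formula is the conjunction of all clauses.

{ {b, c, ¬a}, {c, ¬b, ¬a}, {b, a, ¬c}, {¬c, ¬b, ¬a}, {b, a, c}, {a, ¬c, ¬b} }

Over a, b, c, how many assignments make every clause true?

There are 2^3 = 8 truth assignments over (a, b, c).
Check each against the 6 clauses (columns in the order a, b, c):
  F F F  ✗ fails (b ∨ a ∨ c)
  F F T  ✗ fails (b ∨ a ∨ ¬c)
  F T F  ✓ satisfies all
  F T T  ✗ fails (a ∨ ¬c ∨ ¬b)
  T F F  ✗ fails (b ∨ c ∨ ¬a)
  T F T  ✓ satisfies all
  T T F  ✗ fails (c ∨ ¬b ∨ ¬a)
  T T T  ✗ fails (¬c ∨ ¬b ∨ ¬a)
2 of the 8 rows are models.

2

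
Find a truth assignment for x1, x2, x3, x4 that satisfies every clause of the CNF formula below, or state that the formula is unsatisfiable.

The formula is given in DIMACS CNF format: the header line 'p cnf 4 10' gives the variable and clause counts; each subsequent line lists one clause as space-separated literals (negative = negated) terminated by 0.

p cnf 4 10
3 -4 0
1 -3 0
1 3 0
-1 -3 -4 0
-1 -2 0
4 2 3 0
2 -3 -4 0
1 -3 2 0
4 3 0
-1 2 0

Try x3 = True.
Unit clause (x1) forces x1 = True.
Unit clause (¬x4) forces x4 = False.
Unit clause (¬x2) forces x2 = False.
That conflicts with the unit clause (x2).
That branch fails; take x3 = False instead.
Unit clause (¬x4) forces x4 = False.
That conflicts with the unit clause (x4).
Neither x3 = True nor x3 = False works.

UNSATISFIABLE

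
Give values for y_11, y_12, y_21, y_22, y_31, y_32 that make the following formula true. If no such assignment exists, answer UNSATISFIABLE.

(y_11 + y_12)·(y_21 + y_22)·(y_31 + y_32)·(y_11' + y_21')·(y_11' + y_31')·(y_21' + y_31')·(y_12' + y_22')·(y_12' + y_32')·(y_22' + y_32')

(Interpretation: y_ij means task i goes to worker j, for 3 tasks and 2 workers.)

UNSATISFIABLE

Try y_11 = 1.
(y_21') alone gives y_21 = 0.
(y_22) alone gives y_22 = 1.
(y_31') alone gives y_31 = 0.
(y_32) alone gives y_32 = 1.
But (y_32') is also a unit clause — contradiction.
Backtrack on y_11: now try y_11 = 0.
(y_12) alone gives y_12 = 1.
(y_22') alone gives y_22 = 0.
(y_21) alone gives y_21 = 1.
(y_31') alone gives y_31 = 0.
(y_32) alone gives y_32 = 1.
But (y_32') is also a unit clause — contradiction.
Neither y_11 = 1 nor y_11 = 0 works.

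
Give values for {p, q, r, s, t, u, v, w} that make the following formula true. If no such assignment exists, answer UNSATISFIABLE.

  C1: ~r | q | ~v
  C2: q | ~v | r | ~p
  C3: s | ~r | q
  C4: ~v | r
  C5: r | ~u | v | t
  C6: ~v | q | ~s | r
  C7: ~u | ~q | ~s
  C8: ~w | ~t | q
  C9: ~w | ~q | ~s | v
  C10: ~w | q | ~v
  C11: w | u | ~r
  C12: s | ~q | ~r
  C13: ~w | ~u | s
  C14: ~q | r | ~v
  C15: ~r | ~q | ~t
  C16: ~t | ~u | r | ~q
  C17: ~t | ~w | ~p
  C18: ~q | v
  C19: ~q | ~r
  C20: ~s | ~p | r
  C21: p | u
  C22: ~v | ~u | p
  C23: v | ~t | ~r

Suppose v = 0.
Unit clause (~q) forces q = 0.
Suppose s = 0.
Unit clause (~r) forces r = 0.
Suppose u = 0.
Unit clause (p) forces p = 1.
Suppose w = 0.
Every clause is now satisfied; t is unconstrained.

p=1,  q=0,  r=0,  s=0,  t=1,  u=0,  v=0,  w=0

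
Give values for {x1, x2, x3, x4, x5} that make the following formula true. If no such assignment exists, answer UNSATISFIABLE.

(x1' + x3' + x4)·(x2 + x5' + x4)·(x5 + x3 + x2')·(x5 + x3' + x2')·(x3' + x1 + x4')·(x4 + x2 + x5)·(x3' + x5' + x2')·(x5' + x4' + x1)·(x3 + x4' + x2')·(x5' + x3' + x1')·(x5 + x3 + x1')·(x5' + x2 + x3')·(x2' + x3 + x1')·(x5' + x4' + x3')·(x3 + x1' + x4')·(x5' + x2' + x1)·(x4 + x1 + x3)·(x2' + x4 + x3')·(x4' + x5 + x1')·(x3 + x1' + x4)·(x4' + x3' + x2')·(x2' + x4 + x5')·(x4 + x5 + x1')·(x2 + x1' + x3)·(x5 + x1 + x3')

Suppose x1 = 0.
Suppose x3 = 0.
(x4) alone gives x4 = 1.
(x5') alone gives x5 = 0.
(x2') alone gives x2 = 0.
This assignment satisfies each clause.

x1 ↦ 0,  x2 ↦ 0,  x3 ↦ 0,  x4 ↦ 1,  x5 ↦ 0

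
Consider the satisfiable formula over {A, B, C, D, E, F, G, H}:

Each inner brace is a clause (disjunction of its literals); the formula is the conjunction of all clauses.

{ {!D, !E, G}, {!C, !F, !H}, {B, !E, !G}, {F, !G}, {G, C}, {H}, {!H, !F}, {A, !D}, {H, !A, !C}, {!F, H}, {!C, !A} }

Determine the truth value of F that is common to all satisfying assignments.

Suppose F = true.
From the singleton clause (H), H = true.
That conflicts with the unit clause (!H).
So every satisfying assignment has F = False.

False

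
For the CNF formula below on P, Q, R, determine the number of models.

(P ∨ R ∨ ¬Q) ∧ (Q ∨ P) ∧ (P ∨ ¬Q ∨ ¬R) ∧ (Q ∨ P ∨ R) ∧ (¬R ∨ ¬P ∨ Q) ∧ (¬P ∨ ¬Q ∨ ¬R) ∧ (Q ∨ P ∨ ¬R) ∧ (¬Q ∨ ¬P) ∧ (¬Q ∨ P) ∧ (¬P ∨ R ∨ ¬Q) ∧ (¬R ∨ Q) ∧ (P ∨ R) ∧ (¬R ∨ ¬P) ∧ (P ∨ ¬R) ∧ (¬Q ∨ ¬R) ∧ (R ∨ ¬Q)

1

There are 2^3 = 8 truth assignments over (P, Q, R).
Check each against the 16 clauses (columns in the order P, Q, R):
  F F F  ✗ fails (Q ∨ P)
  F F T  ✗ fails (Q ∨ P)
  F T F  ✗ fails (P ∨ R ∨ ¬Q)
  F T T  ✗ fails (P ∨ ¬Q ∨ ¬R)
  T F F  ✓ satisfies all
  T F T  ✗ fails (¬R ∨ ¬P ∨ Q)
  T T F  ✗ fails (¬Q ∨ ¬P)
  T T T  ✗ fails (¬P ∨ ¬Q ∨ ¬R)
1 of the 8 rows is a model.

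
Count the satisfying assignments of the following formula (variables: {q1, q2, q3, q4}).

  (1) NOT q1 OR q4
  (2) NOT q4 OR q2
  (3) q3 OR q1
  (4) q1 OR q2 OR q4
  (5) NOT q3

There are 2^4 = 16 truth assignments over (q1, q2, q3, q4).
Check each against the 5 clauses (columns in the order q1, q2, q3, q4):
  F F F F  ✗ fails (q3 OR q1)
  F F F T  ✗ fails (NOT q4 OR q2)
  F F T F  ✗ fails (q1 OR q2 OR q4)
  F F T T  ✗ fails (NOT q4 OR q2)
  F T F F  ✗ fails (q3 OR q1)
  F T F T  ✗ fails (q3 OR q1)
  F T T F  ✗ fails (NOT q3)
  F T T T  ✗ fails (NOT q3)
  T F F F  ✗ fails (NOT q1 OR q4)
  T F F T  ✗ fails (NOT q4 OR q2)
  T F T F  ✗ fails (NOT q1 OR q4)
  T F T T  ✗ fails (NOT q4 OR q2)
  T T F F  ✗ fails (NOT q1 OR q4)
  T T F T  ✓ satisfies all
  T T T F  ✗ fails (NOT q1 OR q4)
  T T T T  ✗ fails (NOT q3)
1 of the 16 rows is a model.

1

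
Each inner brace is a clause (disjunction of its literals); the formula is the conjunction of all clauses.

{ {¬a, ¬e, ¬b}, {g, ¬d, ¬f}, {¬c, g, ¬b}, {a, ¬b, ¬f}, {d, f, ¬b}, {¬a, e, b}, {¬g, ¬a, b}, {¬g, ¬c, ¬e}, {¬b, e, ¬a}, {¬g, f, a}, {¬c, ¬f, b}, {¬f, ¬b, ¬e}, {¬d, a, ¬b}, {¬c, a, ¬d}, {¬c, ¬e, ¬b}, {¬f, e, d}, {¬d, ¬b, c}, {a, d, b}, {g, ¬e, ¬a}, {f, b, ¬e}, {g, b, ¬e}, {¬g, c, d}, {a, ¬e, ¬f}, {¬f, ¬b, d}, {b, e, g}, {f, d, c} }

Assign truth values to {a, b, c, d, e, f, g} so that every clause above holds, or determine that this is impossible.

a ↦ False,  b ↦ False,  c ↦ False,  d ↦ True,  e ↦ False,  f ↦ True,  g ↦ True

Case a = False:
Case b = False:
The clause (d) is unit, so d = True.
The clause (¬c) is unit, so c = False.
Case g = True:
The clause (f) is unit, so f = True.
The clause (¬e) is unit, so e = False.
All clauses are satisfied.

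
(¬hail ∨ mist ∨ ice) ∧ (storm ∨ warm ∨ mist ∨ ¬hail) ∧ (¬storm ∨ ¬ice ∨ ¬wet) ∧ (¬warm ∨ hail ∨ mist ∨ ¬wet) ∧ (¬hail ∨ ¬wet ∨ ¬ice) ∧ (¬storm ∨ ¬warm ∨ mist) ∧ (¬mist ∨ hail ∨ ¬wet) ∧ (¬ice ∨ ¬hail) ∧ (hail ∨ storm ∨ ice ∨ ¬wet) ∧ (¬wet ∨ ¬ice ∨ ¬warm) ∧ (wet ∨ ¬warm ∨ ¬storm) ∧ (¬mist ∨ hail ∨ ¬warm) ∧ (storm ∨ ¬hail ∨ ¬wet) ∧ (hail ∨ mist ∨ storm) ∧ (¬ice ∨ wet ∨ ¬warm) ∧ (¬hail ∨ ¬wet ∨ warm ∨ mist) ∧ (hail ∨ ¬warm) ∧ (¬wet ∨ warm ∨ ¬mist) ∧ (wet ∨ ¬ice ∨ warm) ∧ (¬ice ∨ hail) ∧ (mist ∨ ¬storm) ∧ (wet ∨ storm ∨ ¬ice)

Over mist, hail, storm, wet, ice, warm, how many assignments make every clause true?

6

There are 2^6 = 64 truth assignments over (mist, hail, storm, wet, ice, warm).
Split on mist. With mist = True, the clauses containing mist are satisfied and ¬mist drops from the rest; 6 of the 2^5 = 32 assignments to the other variables satisfy what remains.
With mist = False, by the same count on the reduced clause set, 0 assignments work.
(One model: mist=T, hail=F, storm=F, wet=F, ice=F, warm=F.)
Total: 6 + 0 = 6.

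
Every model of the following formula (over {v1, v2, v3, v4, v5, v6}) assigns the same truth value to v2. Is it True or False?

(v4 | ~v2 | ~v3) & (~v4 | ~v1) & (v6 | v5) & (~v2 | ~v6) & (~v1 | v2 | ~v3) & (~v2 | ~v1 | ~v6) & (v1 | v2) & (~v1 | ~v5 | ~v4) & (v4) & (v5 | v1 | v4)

True

Suppose v2 = 0.
Unit clause (v1) forces v1 = 1.
Unit clause (~v4) forces v4 = 0.
But (v4) is also a unit clause — contradiction.
So every satisfying assignment has v2 = True.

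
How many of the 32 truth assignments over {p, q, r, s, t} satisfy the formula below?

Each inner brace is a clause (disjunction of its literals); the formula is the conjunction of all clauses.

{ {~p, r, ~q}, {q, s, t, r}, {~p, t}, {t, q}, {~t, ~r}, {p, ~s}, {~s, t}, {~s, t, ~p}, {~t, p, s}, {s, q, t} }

4

There are 2^5 = 32 truth assignments over (p, q, r, s, t).
Split on p. With p = 1, the clauses containing p are satisfied and ~p drops from the rest; 2 of the 2^4 = 16 assignments to the other variables satisfy what remains.
With p = 0, by the same count on the reduced clause set, 2 assignments work.
(One model: p=F, q=T, r=F, s=F, t=F.)
Total: 2 + 2 = 4.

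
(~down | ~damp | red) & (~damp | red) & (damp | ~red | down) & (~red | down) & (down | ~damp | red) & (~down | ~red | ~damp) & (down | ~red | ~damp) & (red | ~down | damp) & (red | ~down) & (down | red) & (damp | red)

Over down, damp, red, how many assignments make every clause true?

1

There are 2^3 = 8 truth assignments over (down, damp, red).
Check each against the 11 clauses (columns in the order down, damp, red):
  F F F  ✗ fails (down | red)
  F F T  ✗ fails (damp | ~red | down)
  F T F  ✗ fails (~damp | red)
  F T T  ✗ fails (~red | down)
  T F F  ✗ fails (red | ~down | damp)
  T F T  ✓ satisfies all
  T T F  ✗ fails (~down | ~damp | red)
  T T T  ✗ fails (~down | ~red | ~damp)
1 of the 8 rows is a model.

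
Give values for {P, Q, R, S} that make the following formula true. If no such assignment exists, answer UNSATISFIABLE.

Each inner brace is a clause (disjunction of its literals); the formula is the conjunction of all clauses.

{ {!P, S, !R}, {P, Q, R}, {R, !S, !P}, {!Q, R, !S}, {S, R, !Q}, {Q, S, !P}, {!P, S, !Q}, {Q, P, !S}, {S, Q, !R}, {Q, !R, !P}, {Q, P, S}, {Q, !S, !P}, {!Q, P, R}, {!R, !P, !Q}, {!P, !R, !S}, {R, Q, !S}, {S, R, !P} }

P: false; Q: true; R: true; S: true

Suppose P = false.
Suppose Q = true.
From the singleton clause (R), R = true.
No clause remains; S is free.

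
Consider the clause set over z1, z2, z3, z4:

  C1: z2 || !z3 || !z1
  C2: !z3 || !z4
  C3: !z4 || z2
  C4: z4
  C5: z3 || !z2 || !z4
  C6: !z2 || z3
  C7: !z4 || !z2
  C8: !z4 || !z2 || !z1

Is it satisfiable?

Unit clause (z4) forces z4 = true.
Unit clause (!z3) forces z3 = false.
Unit clause (z2) forces z2 = true.
But (!z2) is also a unit clause — contradiction.
No assignment satisfies every clause.

No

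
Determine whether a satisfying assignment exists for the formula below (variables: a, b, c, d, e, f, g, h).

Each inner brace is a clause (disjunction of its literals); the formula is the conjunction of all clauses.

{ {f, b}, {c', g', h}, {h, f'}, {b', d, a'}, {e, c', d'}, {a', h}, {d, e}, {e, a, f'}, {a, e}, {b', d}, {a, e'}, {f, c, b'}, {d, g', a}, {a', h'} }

No, unsatisfiable

Suppose f = 1.
The clause (h) is unit, so h = 1.
The clause (a') is unit, so a = 0.
The clause (e) is unit, so e = 1.
Now (e') is unsatisfied and unit — conflict.
So f must be the other value — set f = 0.
The clause (b) is unit, so b = 1.
The clause (d) is unit, so d = 1.
The clause (c) is unit, so c = 1.
The clause (e) is unit, so e = 1.
The clause (a) is unit, so a = 1.
The clause (h) is unit, so h = 1.
Now (h') is unsatisfied and unit — conflict.
Neither f = 1 nor f = 0 works.
No assignment satisfies every clause.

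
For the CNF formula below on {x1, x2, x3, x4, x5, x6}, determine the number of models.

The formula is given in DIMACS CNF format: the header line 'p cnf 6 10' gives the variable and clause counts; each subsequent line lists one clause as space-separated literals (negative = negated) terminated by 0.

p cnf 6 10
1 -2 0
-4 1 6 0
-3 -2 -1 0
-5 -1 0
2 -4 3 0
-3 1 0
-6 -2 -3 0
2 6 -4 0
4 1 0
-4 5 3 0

There are 2^6 = 64 truth assignments over (x1, x2, x3, x4, x5, x6).
Split on x6. With x6 = True, the clauses containing x6 are satisfied and ¬x6 drops from the rest; 4 of the 2^5 = 32 assignments to the other variables satisfy what remains.
With x6 = False, by the same count on the reduced clause set, 3 assignments work.
Total: 4 + 3 = 7.

7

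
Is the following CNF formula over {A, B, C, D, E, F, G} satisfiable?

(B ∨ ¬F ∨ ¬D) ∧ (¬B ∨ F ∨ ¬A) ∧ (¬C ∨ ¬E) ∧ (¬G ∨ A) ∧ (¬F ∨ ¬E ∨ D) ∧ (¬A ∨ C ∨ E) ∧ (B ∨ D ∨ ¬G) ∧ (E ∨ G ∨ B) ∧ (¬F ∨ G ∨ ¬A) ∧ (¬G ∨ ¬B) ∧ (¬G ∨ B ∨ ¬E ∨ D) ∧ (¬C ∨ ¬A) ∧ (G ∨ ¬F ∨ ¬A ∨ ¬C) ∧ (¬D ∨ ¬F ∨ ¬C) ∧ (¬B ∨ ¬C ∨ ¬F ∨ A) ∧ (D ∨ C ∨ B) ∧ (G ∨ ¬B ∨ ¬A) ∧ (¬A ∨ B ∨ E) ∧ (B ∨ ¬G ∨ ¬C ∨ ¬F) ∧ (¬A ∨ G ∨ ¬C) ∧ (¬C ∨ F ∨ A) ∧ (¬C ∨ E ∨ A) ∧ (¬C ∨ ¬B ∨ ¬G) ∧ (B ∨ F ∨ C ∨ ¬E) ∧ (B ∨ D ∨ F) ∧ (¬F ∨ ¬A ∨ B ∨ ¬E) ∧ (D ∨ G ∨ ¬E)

Try C = False.
Try G = False.
Try A = False.
Try E = True.
Unit clause (D) forces D = True.
Try B = True.
Every clause is now satisfied; F is unconstrained.
A satisfying assignment: A=False; B=True; C=False; D=True; E=True; F=True; G=False.

Satisfiable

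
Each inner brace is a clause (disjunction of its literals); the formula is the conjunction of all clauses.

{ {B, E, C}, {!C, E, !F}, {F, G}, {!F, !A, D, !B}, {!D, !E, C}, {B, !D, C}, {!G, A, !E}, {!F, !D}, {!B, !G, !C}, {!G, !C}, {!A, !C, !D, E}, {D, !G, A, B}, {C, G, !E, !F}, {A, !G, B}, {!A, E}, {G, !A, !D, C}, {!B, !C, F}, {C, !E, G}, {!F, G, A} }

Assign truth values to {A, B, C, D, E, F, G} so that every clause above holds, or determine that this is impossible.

A=true, B=false, C=true, D=false, E=true, F=true, G=false

Suppose F = true.
From the singleton clause (!D), D = false.
Suppose C = true.
From the singleton clause (E), E = true.
From the singleton clause (!G), G = false.
From the singleton clause (A), A = true.
From the singleton clause (!B), B = false.
All clauses are satisfied.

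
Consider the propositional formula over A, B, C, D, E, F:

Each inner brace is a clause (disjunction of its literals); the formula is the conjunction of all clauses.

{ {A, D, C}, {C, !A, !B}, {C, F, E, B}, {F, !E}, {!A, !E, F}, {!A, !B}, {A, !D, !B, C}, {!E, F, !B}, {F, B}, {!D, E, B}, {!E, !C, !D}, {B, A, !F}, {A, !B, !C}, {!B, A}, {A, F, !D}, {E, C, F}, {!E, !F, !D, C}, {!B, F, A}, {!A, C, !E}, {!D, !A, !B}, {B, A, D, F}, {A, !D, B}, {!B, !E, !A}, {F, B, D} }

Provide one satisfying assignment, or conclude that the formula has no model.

Suppose F = true.
Suppose A = true.
The clause (!B) is unit, so B = false.
Suppose D = false.
Suppose C = true.
No clause remains; E is free.

A=true,  B=false,  C=true,  D=false,  E=true,  F=true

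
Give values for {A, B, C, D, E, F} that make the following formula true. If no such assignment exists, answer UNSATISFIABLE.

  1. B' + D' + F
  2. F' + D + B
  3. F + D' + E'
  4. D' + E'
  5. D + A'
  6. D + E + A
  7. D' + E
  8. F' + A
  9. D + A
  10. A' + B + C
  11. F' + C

Suppose D = 0.
(A') alone gives A = 0.
Now (A) is unsatisfied and unit — conflict.
So D must be the other value — set D = 1.
(E') alone gives E = 0.
Now (E) is unsatisfied and unit — conflict.
Both values of D lead to a conflict.

UNSATISFIABLE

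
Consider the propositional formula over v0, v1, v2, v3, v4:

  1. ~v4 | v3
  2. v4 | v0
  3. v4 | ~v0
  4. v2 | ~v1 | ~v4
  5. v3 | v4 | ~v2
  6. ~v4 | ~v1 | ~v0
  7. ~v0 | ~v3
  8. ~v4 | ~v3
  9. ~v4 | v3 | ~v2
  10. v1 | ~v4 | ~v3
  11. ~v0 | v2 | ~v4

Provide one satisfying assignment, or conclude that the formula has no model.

Case v4 = 0:
From the singleton clause (v0), v0 = 1.
That conflicts with the unit clause (~v0).
Undo v4 and try v4 = 1.
From the singleton clause (v3), v3 = 1.
That conflicts with the unit clause (~v3).
Both values of v4 lead to a conflict.

UNSATISFIABLE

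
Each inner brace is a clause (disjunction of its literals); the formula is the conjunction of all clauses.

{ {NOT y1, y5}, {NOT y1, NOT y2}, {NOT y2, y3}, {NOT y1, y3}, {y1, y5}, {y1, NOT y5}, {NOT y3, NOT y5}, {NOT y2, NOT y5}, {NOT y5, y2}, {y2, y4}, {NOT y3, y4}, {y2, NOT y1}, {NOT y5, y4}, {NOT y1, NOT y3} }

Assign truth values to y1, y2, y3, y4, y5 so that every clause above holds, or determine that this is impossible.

UNSATISFIABLE

Case y1 = false:
Unit clause (y5) forces y5 = true.
But (NOT y5) is also a unit clause — contradiction.
That branch fails; take y1 = true instead.
Unit clause (y5) forces y5 = true.
Unit clause (NOT y2) forces y2 = false.
But (y2) is also a unit clause — contradiction.
Either choice for y1 ends in contradiction.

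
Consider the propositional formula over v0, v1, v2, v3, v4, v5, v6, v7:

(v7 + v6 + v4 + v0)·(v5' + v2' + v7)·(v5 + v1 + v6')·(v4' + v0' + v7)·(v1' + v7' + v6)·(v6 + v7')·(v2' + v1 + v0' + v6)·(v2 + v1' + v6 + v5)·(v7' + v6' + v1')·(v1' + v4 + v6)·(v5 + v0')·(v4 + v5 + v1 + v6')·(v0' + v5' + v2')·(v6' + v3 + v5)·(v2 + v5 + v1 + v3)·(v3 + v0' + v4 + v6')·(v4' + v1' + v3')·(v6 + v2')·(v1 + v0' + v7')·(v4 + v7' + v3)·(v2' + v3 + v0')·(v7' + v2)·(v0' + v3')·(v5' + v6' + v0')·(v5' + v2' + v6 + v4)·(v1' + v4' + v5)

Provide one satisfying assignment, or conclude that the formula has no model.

Case v6 = 1:
Case v5 = 1:
From the singleton clause (v0'), v0 = 0.
Case v2 = 0:
From the singleton clause (v7'), v7 = 0.
Case v4 = 1:
Case v1 = 0:
Every clause is now satisfied; v3 is unconstrained.

v0 ↦ 0; v1 ↦ 0; v2 ↦ 0; v3 ↦ 1; v4 ↦ 1; v5 ↦ 1; v6 ↦ 1; v7 ↦ 0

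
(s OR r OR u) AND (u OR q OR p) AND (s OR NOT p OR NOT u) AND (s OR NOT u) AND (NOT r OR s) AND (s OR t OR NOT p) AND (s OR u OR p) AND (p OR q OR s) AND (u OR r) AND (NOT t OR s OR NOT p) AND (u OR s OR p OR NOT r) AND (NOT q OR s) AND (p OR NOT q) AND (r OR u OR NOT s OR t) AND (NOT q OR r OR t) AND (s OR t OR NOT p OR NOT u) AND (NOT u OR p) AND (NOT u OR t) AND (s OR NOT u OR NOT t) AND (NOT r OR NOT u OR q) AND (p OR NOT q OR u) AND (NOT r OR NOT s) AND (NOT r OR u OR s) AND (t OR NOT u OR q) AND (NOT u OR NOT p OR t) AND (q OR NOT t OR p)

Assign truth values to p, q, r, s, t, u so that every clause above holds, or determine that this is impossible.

p ↦ true; q ↦ false; r ↦ false; s ↦ true; t ↦ true; u ↦ true

Case s = true:
From the singleton clause (NOT r), r = false.
From the singleton clause (u), u = true.
From the singleton clause (p), p = true.
From the singleton clause (t), t = true.
All clauses hold; q can take either value.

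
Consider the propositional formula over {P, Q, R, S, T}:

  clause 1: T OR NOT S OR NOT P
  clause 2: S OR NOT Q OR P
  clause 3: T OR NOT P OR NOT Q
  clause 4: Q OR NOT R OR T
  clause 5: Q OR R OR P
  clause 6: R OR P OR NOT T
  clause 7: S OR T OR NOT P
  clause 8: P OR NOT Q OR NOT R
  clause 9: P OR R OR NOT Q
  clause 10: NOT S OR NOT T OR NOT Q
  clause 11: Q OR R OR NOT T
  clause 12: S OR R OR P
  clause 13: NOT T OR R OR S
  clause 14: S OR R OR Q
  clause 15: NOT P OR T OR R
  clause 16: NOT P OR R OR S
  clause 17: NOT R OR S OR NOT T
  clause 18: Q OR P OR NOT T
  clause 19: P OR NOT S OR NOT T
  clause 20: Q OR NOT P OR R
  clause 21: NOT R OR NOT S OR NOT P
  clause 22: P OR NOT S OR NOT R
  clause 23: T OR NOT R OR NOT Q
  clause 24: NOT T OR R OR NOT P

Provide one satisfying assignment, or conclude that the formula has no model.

Try T = true.
Try R = true.
Unit clause (S) forces S = true.
Unit clause (NOT Q) forces Q = false.
Unit clause (P) forces P = true.
But (NOT P) is also a unit clause — contradiction.
So R must be the other value — set R = false.
Unit clause (P) forces P = true.
But (NOT P) is also a unit clause — contradiction.
Both values of R lead to a conflict.
So T must be the other value — set T = false.
Try S = false.
Unit clause (NOT P) forces P = false.
Unit clause (NOT Q) forces Q = false.
Unit clause (NOT R) forces R = false.
But (R) is also a unit clause — contradiction.
So S must be the other value — set S = true.
Unit clause (NOT P) forces P = false.
Unit clause (NOT R) forces R = false.
Unit clause (Q) forces Q = true.
But (NOT Q) is also a unit clause — contradiction.
Both values of S lead to a conflict.
Both values of T lead to a conflict.

UNSATISFIABLE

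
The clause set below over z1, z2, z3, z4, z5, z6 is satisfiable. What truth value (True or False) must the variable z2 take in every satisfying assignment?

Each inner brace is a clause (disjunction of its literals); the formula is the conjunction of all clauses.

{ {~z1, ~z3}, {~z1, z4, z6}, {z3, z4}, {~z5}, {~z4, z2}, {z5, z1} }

Suppose z2 = 0.
From the singleton clause (~z5), z5 = 0.
From the singleton clause (~z4), z4 = 0.
From the singleton clause (z3), z3 = 1.
From the singleton clause (~z1), z1 = 0.
But (z1) is also a unit clause — contradiction.
So every satisfying assignment has z2 = True.

True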